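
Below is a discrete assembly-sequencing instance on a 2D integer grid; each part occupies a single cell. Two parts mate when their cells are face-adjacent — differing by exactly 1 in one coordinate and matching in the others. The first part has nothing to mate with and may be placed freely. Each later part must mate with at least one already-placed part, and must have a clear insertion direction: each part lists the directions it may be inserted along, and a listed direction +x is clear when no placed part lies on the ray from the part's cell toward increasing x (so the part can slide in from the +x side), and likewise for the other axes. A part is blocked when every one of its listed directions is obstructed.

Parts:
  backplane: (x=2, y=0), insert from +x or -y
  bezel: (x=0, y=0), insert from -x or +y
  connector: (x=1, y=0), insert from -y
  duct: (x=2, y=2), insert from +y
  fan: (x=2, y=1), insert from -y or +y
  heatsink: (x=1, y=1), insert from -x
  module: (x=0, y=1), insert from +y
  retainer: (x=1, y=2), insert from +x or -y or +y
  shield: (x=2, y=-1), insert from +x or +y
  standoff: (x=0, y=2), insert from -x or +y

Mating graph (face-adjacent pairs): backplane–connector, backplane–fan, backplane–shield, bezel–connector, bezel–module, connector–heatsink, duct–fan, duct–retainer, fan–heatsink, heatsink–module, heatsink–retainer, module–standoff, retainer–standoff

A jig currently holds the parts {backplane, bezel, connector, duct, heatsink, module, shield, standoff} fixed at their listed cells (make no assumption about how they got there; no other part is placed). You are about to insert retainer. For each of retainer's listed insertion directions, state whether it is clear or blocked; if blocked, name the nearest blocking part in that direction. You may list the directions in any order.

+x: nearest on ray is duct@(2, 2) ⇒ blocked
-y: nearest on ray is heatsink@(1, 1) ⇒ blocked
+y: ray from retainer(1, 2) has no placed part ⇒ clear

+x: blocked by duct; +y: clear; -y: blocked by heatsink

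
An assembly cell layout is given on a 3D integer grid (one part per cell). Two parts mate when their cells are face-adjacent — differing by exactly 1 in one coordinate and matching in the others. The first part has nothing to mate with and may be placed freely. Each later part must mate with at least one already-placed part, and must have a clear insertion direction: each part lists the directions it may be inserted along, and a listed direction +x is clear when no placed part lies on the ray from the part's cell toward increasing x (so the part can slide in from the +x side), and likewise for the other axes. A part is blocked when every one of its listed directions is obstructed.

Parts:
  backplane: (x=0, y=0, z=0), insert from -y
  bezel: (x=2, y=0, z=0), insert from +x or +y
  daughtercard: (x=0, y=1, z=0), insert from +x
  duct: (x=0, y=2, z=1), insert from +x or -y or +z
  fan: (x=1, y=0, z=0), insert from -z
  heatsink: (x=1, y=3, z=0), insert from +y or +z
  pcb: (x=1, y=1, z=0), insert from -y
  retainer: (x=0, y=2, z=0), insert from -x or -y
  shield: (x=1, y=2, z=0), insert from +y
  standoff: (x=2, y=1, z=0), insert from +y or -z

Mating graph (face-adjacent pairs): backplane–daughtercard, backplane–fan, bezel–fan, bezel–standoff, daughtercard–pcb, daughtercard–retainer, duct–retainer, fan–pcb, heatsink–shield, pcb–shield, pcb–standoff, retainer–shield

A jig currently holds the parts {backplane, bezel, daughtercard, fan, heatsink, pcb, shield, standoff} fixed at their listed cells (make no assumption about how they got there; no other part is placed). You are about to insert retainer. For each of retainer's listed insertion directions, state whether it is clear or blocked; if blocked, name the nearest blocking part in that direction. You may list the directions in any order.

-x: clear; -y: blocked by daughtercard

-x: ray from retainer(0, 2, 0) has no placed part ⇒ clear
-y: nearest on ray is daughtercard@(0, 1, 0) ⇒ blocked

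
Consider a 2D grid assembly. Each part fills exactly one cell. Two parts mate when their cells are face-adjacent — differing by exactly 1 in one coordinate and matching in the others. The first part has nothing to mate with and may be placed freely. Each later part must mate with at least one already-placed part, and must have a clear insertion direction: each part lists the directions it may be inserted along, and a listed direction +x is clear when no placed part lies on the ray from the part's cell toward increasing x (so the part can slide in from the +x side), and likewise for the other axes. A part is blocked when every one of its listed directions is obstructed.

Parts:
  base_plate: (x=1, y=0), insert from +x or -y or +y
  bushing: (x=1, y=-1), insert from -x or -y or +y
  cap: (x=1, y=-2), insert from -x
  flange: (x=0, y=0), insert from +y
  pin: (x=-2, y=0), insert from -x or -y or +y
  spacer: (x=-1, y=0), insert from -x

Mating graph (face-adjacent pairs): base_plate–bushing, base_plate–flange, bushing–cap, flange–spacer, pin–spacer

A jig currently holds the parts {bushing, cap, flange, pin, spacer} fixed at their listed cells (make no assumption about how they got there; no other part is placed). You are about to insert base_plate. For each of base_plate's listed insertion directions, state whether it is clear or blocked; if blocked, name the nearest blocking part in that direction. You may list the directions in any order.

+x: ray from base_plate(1, 0) has no placed part ⇒ clear
-y: nearest on ray is bushing@(1, -1) ⇒ blocked
+y: ray from base_plate(1, 0) has no placed part ⇒ clear

+x: clear; +y: clear; -y: blocked by bushing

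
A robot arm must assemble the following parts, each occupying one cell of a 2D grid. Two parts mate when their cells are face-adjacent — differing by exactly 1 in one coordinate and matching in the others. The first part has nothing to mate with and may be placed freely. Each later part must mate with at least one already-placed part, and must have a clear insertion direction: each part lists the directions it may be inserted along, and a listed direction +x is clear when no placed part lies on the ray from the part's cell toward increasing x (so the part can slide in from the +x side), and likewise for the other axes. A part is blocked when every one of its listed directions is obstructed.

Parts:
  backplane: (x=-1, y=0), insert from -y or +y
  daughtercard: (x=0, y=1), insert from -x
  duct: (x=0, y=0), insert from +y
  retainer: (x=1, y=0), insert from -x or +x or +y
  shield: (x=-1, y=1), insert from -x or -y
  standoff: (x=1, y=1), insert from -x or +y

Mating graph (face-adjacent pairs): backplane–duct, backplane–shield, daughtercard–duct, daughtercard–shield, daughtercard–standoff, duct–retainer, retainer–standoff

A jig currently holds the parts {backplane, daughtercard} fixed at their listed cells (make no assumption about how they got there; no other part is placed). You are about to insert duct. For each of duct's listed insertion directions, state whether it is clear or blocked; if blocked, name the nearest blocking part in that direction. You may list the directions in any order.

+y: nearest on ray is daughtercard@(0, 1) ⇒ blocked

+y: blocked by daughtercard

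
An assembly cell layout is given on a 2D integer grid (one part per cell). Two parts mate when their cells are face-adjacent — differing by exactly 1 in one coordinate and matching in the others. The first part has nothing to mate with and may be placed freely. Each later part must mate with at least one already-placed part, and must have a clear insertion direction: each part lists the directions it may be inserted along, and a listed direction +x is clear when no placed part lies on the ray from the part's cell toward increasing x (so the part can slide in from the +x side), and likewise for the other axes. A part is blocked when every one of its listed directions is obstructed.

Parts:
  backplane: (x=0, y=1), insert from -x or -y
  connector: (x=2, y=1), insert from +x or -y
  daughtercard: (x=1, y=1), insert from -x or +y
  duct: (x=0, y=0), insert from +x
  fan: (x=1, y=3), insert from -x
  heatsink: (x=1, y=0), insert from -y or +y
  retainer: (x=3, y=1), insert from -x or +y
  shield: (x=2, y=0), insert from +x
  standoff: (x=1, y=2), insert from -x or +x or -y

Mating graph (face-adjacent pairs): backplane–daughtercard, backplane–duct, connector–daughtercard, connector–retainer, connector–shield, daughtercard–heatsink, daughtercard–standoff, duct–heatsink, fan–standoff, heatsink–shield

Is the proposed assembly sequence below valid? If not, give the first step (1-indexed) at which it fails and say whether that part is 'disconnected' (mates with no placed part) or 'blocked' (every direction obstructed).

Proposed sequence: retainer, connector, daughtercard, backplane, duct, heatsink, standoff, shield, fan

1. retainer@(3, 1) [-x clear] — {retainer}
2. connector@(2, 1) [-y clear] — {connector, retainer}
3. daughtercard@(1, 1) [-x clear] — {connector, daughtercard, retainer}
4. backplane@(0, 1) [-x clear] — {backplane, connector, daughtercard, retainer}
5. duct@(0, 0) [+x clear] — {backplane, connector, daughtercard, duct, retainer}
6. heatsink@(1, 0) [-y clear] — {backplane, connector, daughtercard, duct, heatsink, retainer}
7. standoff@(1, 2) [-x clear] — {backplane, connector, daughtercard, duct, heatsink, retainer, standoff}
8. shield@(2, 0) [+x clear] — {backplane, connector, daughtercard, duct, heatsink, retainer, shield, standoff}
9. fan@(1, 3) [-x clear] — {backplane, connector, daughtercard, duct, fan, heatsink, retainer, shield, standoff}

Valid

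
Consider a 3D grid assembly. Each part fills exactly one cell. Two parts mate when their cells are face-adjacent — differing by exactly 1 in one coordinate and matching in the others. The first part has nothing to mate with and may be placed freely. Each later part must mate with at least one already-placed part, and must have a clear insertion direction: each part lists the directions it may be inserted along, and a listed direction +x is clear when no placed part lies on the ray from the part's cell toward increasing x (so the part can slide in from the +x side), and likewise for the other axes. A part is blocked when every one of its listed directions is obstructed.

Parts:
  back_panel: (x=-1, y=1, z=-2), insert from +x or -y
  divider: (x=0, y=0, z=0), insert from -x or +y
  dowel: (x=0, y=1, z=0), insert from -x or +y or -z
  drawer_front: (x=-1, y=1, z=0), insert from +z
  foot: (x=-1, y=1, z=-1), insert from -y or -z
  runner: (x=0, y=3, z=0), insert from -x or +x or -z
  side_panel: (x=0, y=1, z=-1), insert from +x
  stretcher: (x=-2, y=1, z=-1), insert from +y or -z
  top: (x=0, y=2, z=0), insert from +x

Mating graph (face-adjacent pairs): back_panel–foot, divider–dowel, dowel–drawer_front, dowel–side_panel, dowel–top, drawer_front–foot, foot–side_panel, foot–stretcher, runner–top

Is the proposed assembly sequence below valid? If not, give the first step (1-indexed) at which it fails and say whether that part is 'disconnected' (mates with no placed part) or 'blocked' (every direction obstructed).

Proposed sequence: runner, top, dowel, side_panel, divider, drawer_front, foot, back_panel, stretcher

Valid

1. runner@(0, 3, 0) [-x clear] — {runner}
2. top@(0, 2, 0) [+x clear] — {runner, top}
3. dowel@(0, 1, 0) [-x clear] — {dowel, runner, top}
4. side_panel@(0, 1, -1) [+x clear] — {dowel, runner, side_panel, top}
5. divider@(0, 0, 0) [-x clear] — {divider, dowel, runner, side_panel, top}
6. drawer_front@(-1, 1, 0) [+z clear] — {divider, dowel, drawer_front, runner, side_panel, top}
7. foot@(-1, 1, -1) [-y clear] — {divider, dowel, drawer_front, foot, runner, side_panel, top}
8. back_panel@(-1, 1, -2) [+x clear] — {back_panel, divider, dowel, drawer_front, foot, runner, side_panel, top}
9. stretcher@(-2, 1, -1) [+y clear] — {back_panel, divider, dowel, drawer_front, foot, runner, side_panel, stretcher, top}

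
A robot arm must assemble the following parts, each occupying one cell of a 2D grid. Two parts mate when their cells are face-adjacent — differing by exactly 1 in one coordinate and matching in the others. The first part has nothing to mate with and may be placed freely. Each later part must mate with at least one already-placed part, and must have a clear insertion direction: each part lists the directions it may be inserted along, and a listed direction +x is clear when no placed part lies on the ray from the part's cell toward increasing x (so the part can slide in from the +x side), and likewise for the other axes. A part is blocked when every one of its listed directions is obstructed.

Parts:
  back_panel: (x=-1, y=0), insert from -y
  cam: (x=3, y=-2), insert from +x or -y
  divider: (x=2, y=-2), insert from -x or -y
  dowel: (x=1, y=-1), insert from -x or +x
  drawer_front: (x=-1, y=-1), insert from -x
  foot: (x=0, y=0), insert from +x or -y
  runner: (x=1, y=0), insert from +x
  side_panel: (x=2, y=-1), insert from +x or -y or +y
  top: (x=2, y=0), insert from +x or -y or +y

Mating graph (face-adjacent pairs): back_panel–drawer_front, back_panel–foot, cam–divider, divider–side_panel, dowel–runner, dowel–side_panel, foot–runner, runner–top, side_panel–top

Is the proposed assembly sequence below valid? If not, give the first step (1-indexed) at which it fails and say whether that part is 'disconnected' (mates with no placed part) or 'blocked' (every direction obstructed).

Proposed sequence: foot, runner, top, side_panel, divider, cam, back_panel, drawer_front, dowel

Invalid at step 9 (blocked)

1. foot@(0, 0) [+x clear] — {foot}
2. runner@(1, 0) [+x clear] — {foot, runner}
3. top@(2, 0) [+x clear] — {foot, runner, top}
4. side_panel@(2, -1) [+x clear] — {foot, runner, side_panel, top}
5. divider@(2, -2) [-x clear] — {divider, foot, runner, side_panel, top}
6. cam@(3, -2) [+x clear] — {cam, divider, foot, runner, side_panel, top}
7. back_panel@(-1, 0) [-y clear] — {back_panel, cam, divider, foot, runner, side_panel, top}
8. drawer_front@(-1, -1) [-x clear] — {back_panel, cam, divider, drawer_front, foot, runner, side_panel, top}
9. dowel@(1, -1) — -x/+x all obstructed ⇒ blocked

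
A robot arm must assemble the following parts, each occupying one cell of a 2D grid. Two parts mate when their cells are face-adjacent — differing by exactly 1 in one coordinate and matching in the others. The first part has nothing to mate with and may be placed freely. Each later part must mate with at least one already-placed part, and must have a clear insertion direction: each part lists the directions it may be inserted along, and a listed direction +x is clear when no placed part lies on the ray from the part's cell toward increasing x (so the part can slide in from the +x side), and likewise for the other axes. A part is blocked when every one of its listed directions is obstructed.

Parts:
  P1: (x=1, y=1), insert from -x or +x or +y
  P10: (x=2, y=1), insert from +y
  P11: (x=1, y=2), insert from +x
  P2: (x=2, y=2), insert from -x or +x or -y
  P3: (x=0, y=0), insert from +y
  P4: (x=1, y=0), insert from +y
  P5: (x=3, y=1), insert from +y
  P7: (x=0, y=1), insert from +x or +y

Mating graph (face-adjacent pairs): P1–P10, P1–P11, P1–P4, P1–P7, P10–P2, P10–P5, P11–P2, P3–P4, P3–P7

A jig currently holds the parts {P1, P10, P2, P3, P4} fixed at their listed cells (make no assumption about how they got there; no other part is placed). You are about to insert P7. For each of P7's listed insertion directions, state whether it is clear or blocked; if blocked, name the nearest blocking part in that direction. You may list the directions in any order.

+x: nearest on ray is P1@(1, 1) ⇒ blocked
+y: ray from P7(0, 1) has no placed part ⇒ clear

+x: blocked by P1; +y: clear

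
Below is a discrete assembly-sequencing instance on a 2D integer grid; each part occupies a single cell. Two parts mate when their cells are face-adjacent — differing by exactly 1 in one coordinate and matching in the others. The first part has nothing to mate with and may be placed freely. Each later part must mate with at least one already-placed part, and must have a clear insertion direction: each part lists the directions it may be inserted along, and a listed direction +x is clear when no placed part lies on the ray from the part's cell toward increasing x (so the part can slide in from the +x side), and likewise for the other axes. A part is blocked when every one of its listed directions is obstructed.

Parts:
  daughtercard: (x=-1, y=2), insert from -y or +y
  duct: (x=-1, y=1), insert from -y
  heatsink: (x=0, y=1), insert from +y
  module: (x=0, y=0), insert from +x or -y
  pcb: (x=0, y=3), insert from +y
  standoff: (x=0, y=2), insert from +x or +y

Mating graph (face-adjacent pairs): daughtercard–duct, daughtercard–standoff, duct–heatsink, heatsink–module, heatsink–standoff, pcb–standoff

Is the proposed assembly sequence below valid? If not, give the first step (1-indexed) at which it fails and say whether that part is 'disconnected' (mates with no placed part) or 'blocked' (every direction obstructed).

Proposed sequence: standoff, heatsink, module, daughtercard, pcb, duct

1. standoff@(0, 2) [+x clear] — {standoff}
2. heatsink@(0, 1) — +y all obstructed ⇒ blocked

Invalid at step 2 (blocked)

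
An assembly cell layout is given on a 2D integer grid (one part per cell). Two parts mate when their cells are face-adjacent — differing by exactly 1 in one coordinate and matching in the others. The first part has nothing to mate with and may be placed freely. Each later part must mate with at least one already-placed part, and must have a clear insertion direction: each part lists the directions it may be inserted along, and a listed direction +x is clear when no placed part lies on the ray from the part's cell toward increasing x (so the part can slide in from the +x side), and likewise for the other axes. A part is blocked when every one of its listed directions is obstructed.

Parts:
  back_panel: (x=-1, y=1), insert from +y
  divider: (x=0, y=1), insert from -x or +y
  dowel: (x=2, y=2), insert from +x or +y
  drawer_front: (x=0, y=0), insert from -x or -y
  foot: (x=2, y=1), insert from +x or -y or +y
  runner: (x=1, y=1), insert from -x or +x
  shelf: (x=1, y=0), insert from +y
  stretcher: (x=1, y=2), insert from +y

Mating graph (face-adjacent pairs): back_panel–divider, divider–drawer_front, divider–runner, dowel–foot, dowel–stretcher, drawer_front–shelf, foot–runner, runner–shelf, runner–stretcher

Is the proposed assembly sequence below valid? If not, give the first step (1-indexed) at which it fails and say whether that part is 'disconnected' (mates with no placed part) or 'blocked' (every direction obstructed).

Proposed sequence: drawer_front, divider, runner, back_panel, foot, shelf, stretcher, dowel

1. drawer_front@(0, 0) [-x clear] — {drawer_front}
2. divider@(0, 1) [-x clear] — {divider, drawer_front}
3. runner@(1, 1) [+x clear] — {divider, drawer_front, runner}
4. back_panel@(-1, 1) [+y clear] — {back_panel, divider, drawer_front, runner}
5. foot@(2, 1) [+x clear] — {back_panel, divider, drawer_front, foot, runner}
6. shelf@(1, 0) — +y all obstructed ⇒ blocked

Invalid at step 6 (blocked)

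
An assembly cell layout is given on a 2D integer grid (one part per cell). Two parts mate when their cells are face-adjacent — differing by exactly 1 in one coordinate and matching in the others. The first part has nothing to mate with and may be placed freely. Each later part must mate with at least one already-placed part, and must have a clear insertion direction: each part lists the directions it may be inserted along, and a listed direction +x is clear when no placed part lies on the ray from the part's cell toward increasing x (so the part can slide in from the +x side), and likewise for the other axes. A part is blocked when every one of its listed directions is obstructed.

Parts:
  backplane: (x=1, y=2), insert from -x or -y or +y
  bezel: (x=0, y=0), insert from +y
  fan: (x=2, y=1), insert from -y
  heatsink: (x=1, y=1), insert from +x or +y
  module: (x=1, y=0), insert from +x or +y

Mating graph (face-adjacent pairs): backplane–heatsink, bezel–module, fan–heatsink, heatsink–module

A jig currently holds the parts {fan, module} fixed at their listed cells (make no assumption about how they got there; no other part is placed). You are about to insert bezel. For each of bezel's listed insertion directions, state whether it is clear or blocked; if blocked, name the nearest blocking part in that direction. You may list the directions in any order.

+y: clear

+y: ray from bezel(0, 0) has no placed part ⇒ clear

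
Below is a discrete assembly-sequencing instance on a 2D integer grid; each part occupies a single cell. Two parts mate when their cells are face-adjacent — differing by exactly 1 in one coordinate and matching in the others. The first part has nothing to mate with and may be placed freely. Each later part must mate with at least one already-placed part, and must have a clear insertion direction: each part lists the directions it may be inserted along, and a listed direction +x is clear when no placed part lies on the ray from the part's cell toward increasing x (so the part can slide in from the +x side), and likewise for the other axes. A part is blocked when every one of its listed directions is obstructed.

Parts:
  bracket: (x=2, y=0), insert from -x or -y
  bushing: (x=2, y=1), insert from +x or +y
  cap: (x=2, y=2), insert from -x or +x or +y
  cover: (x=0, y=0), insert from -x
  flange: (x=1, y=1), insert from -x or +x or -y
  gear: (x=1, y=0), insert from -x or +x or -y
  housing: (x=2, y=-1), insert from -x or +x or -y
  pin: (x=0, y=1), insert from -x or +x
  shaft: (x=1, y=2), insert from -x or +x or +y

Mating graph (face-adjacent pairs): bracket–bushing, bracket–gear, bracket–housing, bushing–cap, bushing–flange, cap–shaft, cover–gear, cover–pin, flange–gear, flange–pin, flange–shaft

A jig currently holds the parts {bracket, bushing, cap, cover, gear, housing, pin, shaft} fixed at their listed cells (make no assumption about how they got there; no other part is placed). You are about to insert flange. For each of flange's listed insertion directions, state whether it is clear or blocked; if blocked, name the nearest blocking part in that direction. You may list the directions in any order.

-x: nearest on ray is pin@(0, 1) ⇒ blocked
+x: nearest on ray is bushing@(2, 1) ⇒ blocked
-y: nearest on ray is gear@(1, 0) ⇒ blocked

+x: blocked by bushing; -x: blocked by pin; -y: blocked by gear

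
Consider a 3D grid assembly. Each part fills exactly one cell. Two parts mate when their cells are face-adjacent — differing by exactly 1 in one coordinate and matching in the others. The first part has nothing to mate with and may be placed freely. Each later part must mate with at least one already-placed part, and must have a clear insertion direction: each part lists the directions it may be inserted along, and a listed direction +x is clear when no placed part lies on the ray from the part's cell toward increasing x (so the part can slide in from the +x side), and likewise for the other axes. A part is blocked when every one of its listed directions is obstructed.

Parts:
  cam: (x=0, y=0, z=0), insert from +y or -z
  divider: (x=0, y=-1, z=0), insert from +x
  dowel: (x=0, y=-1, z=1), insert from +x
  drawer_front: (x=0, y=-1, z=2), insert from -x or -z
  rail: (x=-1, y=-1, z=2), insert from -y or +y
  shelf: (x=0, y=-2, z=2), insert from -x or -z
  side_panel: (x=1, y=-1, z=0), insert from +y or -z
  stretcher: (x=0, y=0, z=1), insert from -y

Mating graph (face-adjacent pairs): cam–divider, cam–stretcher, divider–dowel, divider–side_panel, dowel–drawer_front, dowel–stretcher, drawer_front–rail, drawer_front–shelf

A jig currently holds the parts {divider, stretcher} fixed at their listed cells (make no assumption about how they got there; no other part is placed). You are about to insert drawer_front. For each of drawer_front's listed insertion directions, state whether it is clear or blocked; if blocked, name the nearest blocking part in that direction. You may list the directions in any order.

-x: clear; -z: blocked by divider

-x: ray from drawer_front(0, -1, 2) has no placed part ⇒ clear
-z: nearest on ray is divider@(0, -1, 0) ⇒ blocked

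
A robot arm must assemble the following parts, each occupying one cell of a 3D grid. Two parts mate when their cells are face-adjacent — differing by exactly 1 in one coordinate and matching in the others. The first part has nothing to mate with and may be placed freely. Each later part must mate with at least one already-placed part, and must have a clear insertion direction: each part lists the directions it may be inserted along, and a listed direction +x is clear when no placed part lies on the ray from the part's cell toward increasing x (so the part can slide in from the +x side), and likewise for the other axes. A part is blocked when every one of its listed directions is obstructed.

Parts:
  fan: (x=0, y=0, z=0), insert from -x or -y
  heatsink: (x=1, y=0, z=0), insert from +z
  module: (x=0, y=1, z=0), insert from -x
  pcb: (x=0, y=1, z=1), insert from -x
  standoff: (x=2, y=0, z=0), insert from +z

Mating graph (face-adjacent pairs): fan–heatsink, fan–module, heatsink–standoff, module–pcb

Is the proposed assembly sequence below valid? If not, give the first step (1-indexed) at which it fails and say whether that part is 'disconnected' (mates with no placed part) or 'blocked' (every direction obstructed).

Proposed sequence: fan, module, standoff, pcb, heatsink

Invalid at step 3 (disconnected)

1. fan@(0, 0, 0) [-x clear] — {fan}
2. module@(0, 1, 0) [-x clear] — {fan, module}
3. standoff@(2, 0, 0) — no placed neighbour ⇒ disconnected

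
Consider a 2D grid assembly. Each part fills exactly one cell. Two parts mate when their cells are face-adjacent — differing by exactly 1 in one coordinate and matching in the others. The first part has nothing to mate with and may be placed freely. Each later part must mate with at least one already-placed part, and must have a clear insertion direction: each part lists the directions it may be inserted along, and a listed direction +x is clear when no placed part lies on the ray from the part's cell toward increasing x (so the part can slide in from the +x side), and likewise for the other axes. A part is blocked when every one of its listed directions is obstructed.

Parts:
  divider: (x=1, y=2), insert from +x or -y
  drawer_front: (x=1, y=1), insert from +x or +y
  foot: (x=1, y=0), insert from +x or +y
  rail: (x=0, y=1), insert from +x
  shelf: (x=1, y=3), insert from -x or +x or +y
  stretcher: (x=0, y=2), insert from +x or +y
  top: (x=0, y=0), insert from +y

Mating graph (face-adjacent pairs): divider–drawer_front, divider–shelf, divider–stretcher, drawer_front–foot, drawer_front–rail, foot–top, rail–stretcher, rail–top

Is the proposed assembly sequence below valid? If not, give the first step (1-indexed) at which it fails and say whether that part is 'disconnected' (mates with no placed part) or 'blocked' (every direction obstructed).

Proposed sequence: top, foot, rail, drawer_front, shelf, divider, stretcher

Invalid at step 5 (disconnected)

1. top@(0, 0) [+y clear] — {top}
2. foot@(1, 0) [+x clear] — {foot, top}
3. rail@(0, 1) [+x clear] — {foot, rail, top}
4. drawer_front@(1, 1) [+x clear] — {drawer_front, foot, rail, top}
5. shelf@(1, 3) — no placed neighbour ⇒ disconnected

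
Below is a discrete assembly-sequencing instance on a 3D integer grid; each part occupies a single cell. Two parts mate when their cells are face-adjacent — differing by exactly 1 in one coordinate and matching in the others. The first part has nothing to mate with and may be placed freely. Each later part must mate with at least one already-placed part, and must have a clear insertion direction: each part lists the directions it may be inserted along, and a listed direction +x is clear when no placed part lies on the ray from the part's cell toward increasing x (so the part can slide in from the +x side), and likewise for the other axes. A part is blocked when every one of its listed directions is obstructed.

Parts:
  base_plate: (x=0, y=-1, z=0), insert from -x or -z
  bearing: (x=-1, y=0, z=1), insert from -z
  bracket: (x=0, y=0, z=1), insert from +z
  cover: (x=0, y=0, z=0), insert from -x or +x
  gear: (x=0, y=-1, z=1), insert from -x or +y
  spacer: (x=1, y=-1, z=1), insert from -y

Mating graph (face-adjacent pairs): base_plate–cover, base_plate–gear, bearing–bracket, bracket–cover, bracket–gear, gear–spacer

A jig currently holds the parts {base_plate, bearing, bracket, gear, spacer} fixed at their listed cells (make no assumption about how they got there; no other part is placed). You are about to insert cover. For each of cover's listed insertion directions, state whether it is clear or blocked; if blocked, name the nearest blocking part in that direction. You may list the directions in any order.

-x: ray from cover(0, 0, 0) has no placed part ⇒ clear
+x: ray from cover(0, 0, 0) has no placed part ⇒ clear

+x: clear; -x: clear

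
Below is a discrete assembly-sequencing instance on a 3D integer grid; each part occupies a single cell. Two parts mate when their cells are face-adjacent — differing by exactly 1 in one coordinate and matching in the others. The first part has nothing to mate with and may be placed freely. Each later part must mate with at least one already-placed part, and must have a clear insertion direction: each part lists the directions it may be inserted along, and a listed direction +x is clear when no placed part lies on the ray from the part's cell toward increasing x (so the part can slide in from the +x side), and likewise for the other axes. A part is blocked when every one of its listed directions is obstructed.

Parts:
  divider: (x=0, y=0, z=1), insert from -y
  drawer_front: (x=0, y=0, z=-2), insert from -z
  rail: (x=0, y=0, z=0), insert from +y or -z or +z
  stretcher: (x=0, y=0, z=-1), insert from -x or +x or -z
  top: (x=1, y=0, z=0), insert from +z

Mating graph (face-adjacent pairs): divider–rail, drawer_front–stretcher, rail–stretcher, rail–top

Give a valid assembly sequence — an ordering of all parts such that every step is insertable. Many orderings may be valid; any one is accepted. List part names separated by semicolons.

top; rail; stretcher; drawer_front; divider

1. top@(1, 0, 0) [+z clear] — {top}
2. rail@(0, 0, 0) [+y clear] — {rail, top}
3. stretcher@(0, 0, -1) [-x clear] — {rail, stretcher, top}
4. drawer_front@(0, 0, -2) [-z clear] — {drawer_front, rail, stretcher, top}
5. divider@(0, 0, 1) [-y clear] — {divider, drawer_front, rail, stretcher, top}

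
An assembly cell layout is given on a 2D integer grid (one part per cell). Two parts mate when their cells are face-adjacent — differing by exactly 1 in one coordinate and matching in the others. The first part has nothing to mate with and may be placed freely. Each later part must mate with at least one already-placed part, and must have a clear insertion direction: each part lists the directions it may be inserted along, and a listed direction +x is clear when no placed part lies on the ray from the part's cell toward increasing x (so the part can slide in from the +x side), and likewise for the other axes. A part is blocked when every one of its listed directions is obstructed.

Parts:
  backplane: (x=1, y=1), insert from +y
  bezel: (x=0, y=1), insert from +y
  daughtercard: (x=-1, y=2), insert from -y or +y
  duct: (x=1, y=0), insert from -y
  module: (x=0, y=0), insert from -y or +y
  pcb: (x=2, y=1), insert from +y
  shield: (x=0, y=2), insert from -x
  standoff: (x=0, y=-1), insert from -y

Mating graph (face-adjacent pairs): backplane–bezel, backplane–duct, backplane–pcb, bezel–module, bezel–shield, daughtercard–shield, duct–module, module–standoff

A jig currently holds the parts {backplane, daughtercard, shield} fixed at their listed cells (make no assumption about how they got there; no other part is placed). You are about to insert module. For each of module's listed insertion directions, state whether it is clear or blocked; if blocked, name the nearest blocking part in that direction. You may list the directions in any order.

-y: ray from module(0, 0) has no placed part ⇒ clear
+y: nearest on ray is shield@(0, 2) ⇒ blocked

+y: blocked by shield; -y: clear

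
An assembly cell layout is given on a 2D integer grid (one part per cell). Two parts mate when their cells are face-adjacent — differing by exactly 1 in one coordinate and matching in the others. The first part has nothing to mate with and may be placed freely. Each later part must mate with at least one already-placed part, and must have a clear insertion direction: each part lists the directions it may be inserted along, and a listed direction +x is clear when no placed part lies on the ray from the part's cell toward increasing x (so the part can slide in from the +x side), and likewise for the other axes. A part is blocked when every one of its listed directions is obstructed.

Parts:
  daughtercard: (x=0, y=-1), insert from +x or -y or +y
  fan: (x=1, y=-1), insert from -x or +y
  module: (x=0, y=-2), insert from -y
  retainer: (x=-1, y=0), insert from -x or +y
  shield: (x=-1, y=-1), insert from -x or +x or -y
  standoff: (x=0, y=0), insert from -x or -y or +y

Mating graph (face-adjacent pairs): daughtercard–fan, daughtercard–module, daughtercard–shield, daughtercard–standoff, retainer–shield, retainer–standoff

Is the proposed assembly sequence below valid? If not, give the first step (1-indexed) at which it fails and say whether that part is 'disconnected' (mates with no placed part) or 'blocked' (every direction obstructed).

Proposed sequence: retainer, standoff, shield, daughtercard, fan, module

Valid

1. retainer@(-1, 0) [-x clear] — {retainer}
2. standoff@(0, 0) [-y clear] — {retainer, standoff}
3. shield@(-1, -1) [-x clear] — {retainer, shield, standoff}
4. daughtercard@(0, -1) [+x clear] — {daughtercard, retainer, shield, standoff}
5. fan@(1, -1) [+y clear] — {daughtercard, fan, retainer, shield, standoff}
6. module@(0, -2) [-y clear] — {daughtercard, fan, module, retainer, shield, standoff}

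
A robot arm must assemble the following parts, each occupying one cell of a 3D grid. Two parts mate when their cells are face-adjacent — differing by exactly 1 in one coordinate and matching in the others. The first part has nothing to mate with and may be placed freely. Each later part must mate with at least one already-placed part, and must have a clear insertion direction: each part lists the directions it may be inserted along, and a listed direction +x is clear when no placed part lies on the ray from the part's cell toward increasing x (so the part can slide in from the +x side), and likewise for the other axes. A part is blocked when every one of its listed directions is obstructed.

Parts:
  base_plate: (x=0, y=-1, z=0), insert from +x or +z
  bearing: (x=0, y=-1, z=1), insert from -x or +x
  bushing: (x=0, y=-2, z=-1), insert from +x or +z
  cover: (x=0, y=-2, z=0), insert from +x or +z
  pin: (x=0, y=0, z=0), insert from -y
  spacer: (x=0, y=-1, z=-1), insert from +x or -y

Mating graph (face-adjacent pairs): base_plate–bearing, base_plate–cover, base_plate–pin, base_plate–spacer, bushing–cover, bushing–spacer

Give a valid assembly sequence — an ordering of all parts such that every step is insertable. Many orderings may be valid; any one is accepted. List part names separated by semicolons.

pin; base_plate; cover; bushing; bearing; spacer

1. pin@(0, 0, 0) [-y clear] — {pin}
2. base_plate@(0, -1, 0) [+x clear] — {base_plate, pin}
3. cover@(0, -2, 0) [+x clear] — {base_plate, cover, pin}
4. bushing@(0, -2, -1) [+x clear] — {base_plate, bushing, cover, pin}
5. bearing@(0, -1, 1) [-x clear] — {base_plate, bearing, bushing, cover, pin}
6. spacer@(0, -1, -1) [+x clear] — {base_plate, bearing, bushing, cover, pin, spacer}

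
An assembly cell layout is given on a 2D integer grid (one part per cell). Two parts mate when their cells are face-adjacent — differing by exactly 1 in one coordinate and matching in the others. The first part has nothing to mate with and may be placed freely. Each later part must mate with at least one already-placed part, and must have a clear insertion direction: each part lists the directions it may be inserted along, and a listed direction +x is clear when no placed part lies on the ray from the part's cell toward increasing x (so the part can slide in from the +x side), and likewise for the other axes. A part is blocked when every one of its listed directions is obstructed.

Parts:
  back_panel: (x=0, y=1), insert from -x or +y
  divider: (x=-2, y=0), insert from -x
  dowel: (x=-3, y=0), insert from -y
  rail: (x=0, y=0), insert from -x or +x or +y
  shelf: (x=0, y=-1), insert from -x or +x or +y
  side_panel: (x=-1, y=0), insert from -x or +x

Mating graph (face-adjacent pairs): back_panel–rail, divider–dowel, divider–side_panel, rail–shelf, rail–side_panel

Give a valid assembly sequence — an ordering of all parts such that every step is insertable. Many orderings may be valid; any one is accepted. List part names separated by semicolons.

side_panel; divider; rail; shelf; dowel; back_panel

1. side_panel@(-1, 0) [-x clear] — {side_panel}
2. divider@(-2, 0) [-x clear] — {divider, side_panel}
3. rail@(0, 0) [+x clear] — {divider, rail, side_panel}
4. shelf@(0, -1) [-x clear] — {divider, rail, shelf, side_panel}
5. dowel@(-3, 0) [-y clear] — {divider, dowel, rail, shelf, side_panel}
6. back_panel@(0, 1) [-x clear] — {back_panel, divider, dowel, rail, shelf, side_panel}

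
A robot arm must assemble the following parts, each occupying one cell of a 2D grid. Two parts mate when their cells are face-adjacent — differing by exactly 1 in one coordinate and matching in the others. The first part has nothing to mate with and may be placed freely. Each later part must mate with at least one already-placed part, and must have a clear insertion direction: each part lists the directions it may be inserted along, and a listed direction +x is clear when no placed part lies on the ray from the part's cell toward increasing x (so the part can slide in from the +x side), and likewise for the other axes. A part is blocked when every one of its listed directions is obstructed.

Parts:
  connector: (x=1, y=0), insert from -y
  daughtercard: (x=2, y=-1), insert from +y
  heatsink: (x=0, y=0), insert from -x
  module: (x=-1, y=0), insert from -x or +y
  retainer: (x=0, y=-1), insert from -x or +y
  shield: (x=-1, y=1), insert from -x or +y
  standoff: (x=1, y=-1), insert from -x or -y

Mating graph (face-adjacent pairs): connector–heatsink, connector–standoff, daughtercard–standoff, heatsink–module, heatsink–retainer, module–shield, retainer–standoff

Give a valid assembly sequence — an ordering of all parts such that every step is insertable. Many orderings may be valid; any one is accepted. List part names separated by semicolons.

retainer; heatsink; module; connector; standoff; shield; daughtercard

1. retainer@(0, -1) [-x clear] — {retainer}
2. heatsink@(0, 0) [-x clear] — {heatsink, retainer}
3. module@(-1, 0) [-x clear] — {heatsink, module, retainer}
4. connector@(1, 0) [-y clear] — {connector, heatsink, module, retainer}
5. standoff@(1, -1) [-y clear] — {connector, heatsink, module, retainer, standoff}
6. shield@(-1, 1) [-x clear] — {connector, heatsink, module, retainer, shield, standoff}
7. daughtercard@(2, -1) [+y clear] — {connector, daughtercard, heatsink, module, retainer, shield, standoff}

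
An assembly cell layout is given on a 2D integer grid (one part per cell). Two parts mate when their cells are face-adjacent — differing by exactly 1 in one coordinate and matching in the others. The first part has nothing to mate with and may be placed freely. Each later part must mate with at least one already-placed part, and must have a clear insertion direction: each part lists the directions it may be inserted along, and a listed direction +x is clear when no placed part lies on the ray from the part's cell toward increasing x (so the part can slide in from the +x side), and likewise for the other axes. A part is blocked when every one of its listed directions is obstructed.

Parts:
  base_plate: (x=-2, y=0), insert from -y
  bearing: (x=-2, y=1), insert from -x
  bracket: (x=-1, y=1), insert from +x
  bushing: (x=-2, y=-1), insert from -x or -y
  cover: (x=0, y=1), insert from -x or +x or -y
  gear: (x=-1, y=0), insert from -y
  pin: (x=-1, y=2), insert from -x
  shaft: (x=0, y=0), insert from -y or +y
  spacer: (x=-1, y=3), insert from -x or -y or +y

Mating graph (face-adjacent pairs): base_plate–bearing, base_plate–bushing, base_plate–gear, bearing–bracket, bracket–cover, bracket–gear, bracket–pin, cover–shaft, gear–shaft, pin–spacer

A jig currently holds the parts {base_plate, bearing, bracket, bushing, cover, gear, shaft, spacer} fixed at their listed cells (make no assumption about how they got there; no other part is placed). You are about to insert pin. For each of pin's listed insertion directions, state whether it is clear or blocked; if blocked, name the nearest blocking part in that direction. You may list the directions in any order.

-x: ray from pin(-1, 2) has no placed part ⇒ clear

-x: clear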